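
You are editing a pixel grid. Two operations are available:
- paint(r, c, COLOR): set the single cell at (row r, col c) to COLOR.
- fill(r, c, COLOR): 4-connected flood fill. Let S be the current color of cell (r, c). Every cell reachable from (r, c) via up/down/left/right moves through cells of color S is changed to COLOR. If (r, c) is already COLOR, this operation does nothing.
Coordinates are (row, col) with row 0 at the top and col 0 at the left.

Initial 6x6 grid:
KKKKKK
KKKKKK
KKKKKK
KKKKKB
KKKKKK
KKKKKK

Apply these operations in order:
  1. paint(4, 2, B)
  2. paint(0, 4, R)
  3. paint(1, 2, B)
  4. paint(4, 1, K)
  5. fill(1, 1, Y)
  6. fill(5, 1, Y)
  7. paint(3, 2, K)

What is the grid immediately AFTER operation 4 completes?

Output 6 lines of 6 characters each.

Answer: KKKKRK
KKBKKK
KKKKKK
KKKKKB
KKBKKK
KKKKKK

Derivation:
After op 1 paint(4,2,B):
KKKKKK
KKKKKK
KKKKKK
KKKKKB
KKBKKK
KKKKKK
After op 2 paint(0,4,R):
KKKKRK
KKKKKK
KKKKKK
KKKKKB
KKBKKK
KKKKKK
After op 3 paint(1,2,B):
KKKKRK
KKBKKK
KKKKKK
KKKKKB
KKBKKK
KKKKKK
After op 4 paint(4,1,K):
KKKKRK
KKBKKK
KKKKKK
KKKKKB
KKBKKK
KKKKKK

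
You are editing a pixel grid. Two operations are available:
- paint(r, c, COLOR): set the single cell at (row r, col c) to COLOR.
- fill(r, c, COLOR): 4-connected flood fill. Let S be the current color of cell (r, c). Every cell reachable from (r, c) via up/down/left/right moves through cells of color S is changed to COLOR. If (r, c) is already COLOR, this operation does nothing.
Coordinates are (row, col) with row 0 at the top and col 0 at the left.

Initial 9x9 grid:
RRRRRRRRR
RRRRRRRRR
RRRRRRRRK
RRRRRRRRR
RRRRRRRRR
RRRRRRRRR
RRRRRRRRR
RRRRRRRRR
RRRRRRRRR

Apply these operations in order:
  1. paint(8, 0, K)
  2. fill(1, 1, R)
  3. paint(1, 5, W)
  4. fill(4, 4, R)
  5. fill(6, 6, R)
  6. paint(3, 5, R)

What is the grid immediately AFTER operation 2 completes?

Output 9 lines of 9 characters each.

After op 1 paint(8,0,K):
RRRRRRRRR
RRRRRRRRR
RRRRRRRRK
RRRRRRRRR
RRRRRRRRR
RRRRRRRRR
RRRRRRRRR
RRRRRRRRR
KRRRRRRRR
After op 2 fill(1,1,R) [0 cells changed]:
RRRRRRRRR
RRRRRRRRR
RRRRRRRRK
RRRRRRRRR
RRRRRRRRR
RRRRRRRRR
RRRRRRRRR
RRRRRRRRR
KRRRRRRRR

Answer: RRRRRRRRR
RRRRRRRRR
RRRRRRRRK
RRRRRRRRR
RRRRRRRRR
RRRRRRRRR
RRRRRRRRR
RRRRRRRRR
KRRRRRRRR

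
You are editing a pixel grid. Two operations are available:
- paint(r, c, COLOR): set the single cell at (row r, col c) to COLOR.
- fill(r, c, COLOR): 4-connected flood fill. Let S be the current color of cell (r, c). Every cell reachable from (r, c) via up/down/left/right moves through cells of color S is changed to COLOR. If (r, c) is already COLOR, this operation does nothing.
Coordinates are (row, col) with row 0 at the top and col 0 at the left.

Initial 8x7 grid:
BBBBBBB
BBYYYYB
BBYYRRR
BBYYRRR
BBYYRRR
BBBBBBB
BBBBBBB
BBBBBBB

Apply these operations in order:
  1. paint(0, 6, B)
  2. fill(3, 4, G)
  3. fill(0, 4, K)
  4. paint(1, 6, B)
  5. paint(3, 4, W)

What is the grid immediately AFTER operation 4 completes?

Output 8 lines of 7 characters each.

After op 1 paint(0,6,B):
BBBBBBB
BBYYYYB
BBYYRRR
BBYYRRR
BBYYRRR
BBBBBBB
BBBBBBB
BBBBBBB
After op 2 fill(3,4,G) [9 cells changed]:
BBBBBBB
BBYYYYB
BBYYGGG
BBYYGGG
BBYYGGG
BBBBBBB
BBBBBBB
BBBBBBB
After op 3 fill(0,4,K) [37 cells changed]:
KKKKKKK
KKYYYYK
KKYYGGG
KKYYGGG
KKYYGGG
KKKKKKK
KKKKKKK
KKKKKKK
After op 4 paint(1,6,B):
KKKKKKK
KKYYYYB
KKYYGGG
KKYYGGG
KKYYGGG
KKKKKKK
KKKKKKK
KKKKKKK

Answer: KKKKKKK
KKYYYYB
KKYYGGG
KKYYGGG
KKYYGGG
KKKKKKK
KKKKKKK
KKKKKKK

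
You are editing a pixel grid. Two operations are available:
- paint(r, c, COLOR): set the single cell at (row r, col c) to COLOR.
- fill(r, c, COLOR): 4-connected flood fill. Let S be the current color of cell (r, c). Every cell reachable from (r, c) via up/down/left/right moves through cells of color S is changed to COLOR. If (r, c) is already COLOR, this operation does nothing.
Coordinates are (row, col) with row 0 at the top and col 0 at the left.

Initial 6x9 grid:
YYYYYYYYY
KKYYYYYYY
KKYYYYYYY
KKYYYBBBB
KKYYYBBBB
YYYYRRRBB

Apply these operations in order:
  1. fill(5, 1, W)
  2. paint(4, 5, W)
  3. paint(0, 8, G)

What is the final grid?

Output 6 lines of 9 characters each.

After op 1 fill(5,1,W) [33 cells changed]:
WWWWWWWWW
KKWWWWWWW
KKWWWWWWW
KKWWWBBBB
KKWWWBBBB
WWWWRRRBB
After op 2 paint(4,5,W):
WWWWWWWWW
KKWWWWWWW
KKWWWWWWW
KKWWWBBBB
KKWWWWBBB
WWWWRRRBB
After op 3 paint(0,8,G):
WWWWWWWWG
KKWWWWWWW
KKWWWWWWW
KKWWWBBBB
KKWWWWBBB
WWWWRRRBB

Answer: WWWWWWWWG
KKWWWWWWW
KKWWWWWWW
KKWWWBBBB
KKWWWWBBB
WWWWRRRBB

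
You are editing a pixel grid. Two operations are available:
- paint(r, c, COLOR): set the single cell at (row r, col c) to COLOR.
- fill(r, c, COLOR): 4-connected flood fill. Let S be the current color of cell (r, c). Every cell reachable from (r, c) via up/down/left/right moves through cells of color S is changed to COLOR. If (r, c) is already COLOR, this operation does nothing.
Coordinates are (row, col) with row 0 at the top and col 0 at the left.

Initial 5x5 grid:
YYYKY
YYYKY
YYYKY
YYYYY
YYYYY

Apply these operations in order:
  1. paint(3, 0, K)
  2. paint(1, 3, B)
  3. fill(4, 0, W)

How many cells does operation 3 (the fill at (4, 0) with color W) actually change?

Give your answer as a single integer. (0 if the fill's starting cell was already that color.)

Answer: 21

Derivation:
After op 1 paint(3,0,K):
YYYKY
YYYKY
YYYKY
KYYYY
YYYYY
After op 2 paint(1,3,B):
YYYKY
YYYBY
YYYKY
KYYYY
YYYYY
After op 3 fill(4,0,W) [21 cells changed]:
WWWKW
WWWBW
WWWKW
KWWWW
WWWWW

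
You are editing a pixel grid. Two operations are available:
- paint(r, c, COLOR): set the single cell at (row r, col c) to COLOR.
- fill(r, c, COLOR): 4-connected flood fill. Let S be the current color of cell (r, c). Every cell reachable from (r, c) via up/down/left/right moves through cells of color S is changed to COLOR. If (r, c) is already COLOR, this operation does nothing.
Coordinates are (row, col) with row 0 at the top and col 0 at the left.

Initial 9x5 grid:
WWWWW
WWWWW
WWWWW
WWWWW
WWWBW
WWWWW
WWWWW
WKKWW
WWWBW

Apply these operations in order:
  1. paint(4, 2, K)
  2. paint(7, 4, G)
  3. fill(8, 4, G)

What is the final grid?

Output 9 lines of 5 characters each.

After op 1 paint(4,2,K):
WWWWW
WWWWW
WWWWW
WWWWW
WWKBW
WWWWW
WWWWW
WKKWW
WWWBW
After op 2 paint(7,4,G):
WWWWW
WWWWW
WWWWW
WWWWW
WWKBW
WWWWW
WWWWW
WKKWG
WWWBW
After op 3 fill(8,4,G) [1 cells changed]:
WWWWW
WWWWW
WWWWW
WWWWW
WWKBW
WWWWW
WWWWW
WKKWG
WWWBG

Answer: WWWWW
WWWWW
WWWWW
WWWWW
WWKBW
WWWWW
WWWWW
WKKWG
WWWBG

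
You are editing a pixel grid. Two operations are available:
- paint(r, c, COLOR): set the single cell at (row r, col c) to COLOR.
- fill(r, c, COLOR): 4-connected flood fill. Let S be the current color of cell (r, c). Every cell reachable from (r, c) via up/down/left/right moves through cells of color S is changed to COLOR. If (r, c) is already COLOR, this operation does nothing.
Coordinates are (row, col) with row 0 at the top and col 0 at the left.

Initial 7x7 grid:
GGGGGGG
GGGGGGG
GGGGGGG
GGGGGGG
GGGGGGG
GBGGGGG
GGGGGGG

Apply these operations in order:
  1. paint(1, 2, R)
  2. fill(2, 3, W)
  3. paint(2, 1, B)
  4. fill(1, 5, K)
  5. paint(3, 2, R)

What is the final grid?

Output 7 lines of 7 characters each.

Answer: KKKKKKK
KKRKKKK
KBKKKKK
KKRKKKK
KKKKKKK
KBKKKKK
KKKKKKK

Derivation:
After op 1 paint(1,2,R):
GGGGGGG
GGRGGGG
GGGGGGG
GGGGGGG
GGGGGGG
GBGGGGG
GGGGGGG
After op 2 fill(2,3,W) [47 cells changed]:
WWWWWWW
WWRWWWW
WWWWWWW
WWWWWWW
WWWWWWW
WBWWWWW
WWWWWWW
After op 3 paint(2,1,B):
WWWWWWW
WWRWWWW
WBWWWWW
WWWWWWW
WWWWWWW
WBWWWWW
WWWWWWW
After op 4 fill(1,5,K) [46 cells changed]:
KKKKKKK
KKRKKKK
KBKKKKK
KKKKKKK
KKKKKKK
KBKKKKK
KKKKKKK
After op 5 paint(3,2,R):
KKKKKKK
KKRKKKK
KBKKKKK
KKRKKKK
KKKKKKK
KBKKKKK
KKKKKKK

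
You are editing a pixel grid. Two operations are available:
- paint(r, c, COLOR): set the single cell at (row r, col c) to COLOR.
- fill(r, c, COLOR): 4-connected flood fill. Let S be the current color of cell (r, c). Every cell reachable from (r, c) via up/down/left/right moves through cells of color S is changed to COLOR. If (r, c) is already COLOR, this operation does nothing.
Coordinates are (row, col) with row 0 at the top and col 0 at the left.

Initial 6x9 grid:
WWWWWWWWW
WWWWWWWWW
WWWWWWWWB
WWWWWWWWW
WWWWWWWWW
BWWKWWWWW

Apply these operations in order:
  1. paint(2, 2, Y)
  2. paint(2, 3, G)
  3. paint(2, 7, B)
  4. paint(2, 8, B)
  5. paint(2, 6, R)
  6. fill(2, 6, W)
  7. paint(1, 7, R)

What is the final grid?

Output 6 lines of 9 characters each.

Answer: WWWWWWWWW
WWWWWWWRW
WWYGWWWBB
WWWWWWWWW
WWWWWWWWW
BWWKWWWWW

Derivation:
After op 1 paint(2,2,Y):
WWWWWWWWW
WWWWWWWWW
WWYWWWWWB
WWWWWWWWW
WWWWWWWWW
BWWKWWWWW
After op 2 paint(2,3,G):
WWWWWWWWW
WWWWWWWWW
WWYGWWWWB
WWWWWWWWW
WWWWWWWWW
BWWKWWWWW
After op 3 paint(2,7,B):
WWWWWWWWW
WWWWWWWWW
WWYGWWWBB
WWWWWWWWW
WWWWWWWWW
BWWKWWWWW
After op 4 paint(2,8,B):
WWWWWWWWW
WWWWWWWWW
WWYGWWWBB
WWWWWWWWW
WWWWWWWWW
BWWKWWWWW
After op 5 paint(2,6,R):
WWWWWWWWW
WWWWWWWWW
WWYGWWRBB
WWWWWWWWW
WWWWWWWWW
BWWKWWWWW
After op 6 fill(2,6,W) [1 cells changed]:
WWWWWWWWW
WWWWWWWWW
WWYGWWWBB
WWWWWWWWW
WWWWWWWWW
BWWKWWWWW
After op 7 paint(1,7,R):
WWWWWWWWW
WWWWWWWRW
WWYGWWWBB
WWWWWWWWW
WWWWWWWWW
BWWKWWWWW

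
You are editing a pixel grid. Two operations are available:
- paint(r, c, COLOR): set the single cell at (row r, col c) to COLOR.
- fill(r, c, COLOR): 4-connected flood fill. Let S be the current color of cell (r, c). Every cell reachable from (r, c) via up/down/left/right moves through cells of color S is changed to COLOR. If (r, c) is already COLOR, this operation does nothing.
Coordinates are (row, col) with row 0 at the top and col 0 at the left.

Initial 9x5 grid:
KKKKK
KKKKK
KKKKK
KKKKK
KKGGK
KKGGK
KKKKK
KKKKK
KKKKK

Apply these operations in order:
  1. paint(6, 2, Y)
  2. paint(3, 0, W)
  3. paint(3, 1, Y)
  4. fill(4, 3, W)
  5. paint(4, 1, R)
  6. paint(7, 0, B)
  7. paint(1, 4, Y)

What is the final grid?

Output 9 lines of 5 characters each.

Answer: KKKKK
KKKKY
KKKKK
WYKKK
KRWWK
KKWWK
KKYKK
BKKKK
KKKKK

Derivation:
After op 1 paint(6,2,Y):
KKKKK
KKKKK
KKKKK
KKKKK
KKGGK
KKGGK
KKYKK
KKKKK
KKKKK
After op 2 paint(3,0,W):
KKKKK
KKKKK
KKKKK
WKKKK
KKGGK
KKGGK
KKYKK
KKKKK
KKKKK
After op 3 paint(3,1,Y):
KKKKK
KKKKK
KKKKK
WYKKK
KKGGK
KKGGK
KKYKK
KKKKK
KKKKK
After op 4 fill(4,3,W) [4 cells changed]:
KKKKK
KKKKK
KKKKK
WYKKK
KKWWK
KKWWK
KKYKK
KKKKK
KKKKK
After op 5 paint(4,1,R):
KKKKK
KKKKK
KKKKK
WYKKK
KRWWK
KKWWK
KKYKK
KKKKK
KKKKK
After op 6 paint(7,0,B):
KKKKK
KKKKK
KKKKK
WYKKK
KRWWK
KKWWK
KKYKK
BKKKK
KKKKK
After op 7 paint(1,4,Y):
KKKKK
KKKKY
KKKKK
WYKKK
KRWWK
KKWWK
KKYKK
BKKKK
KKKKK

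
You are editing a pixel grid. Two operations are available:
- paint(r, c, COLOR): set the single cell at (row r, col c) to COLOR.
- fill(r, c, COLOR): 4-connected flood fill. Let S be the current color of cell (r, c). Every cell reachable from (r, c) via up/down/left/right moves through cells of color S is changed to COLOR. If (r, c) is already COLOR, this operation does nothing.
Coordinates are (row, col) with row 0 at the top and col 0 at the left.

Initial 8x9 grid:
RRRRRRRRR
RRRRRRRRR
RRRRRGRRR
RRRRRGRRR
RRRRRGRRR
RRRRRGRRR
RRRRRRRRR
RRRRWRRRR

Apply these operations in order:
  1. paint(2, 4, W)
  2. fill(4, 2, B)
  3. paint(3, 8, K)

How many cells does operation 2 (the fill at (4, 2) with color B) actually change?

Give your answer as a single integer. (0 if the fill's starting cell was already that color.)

Answer: 66

Derivation:
After op 1 paint(2,4,W):
RRRRRRRRR
RRRRRRRRR
RRRRWGRRR
RRRRRGRRR
RRRRRGRRR
RRRRRGRRR
RRRRRRRRR
RRRRWRRRR
After op 2 fill(4,2,B) [66 cells changed]:
BBBBBBBBB
BBBBBBBBB
BBBBWGBBB
BBBBBGBBB
BBBBBGBBB
BBBBBGBBB
BBBBBBBBB
BBBBWBBBB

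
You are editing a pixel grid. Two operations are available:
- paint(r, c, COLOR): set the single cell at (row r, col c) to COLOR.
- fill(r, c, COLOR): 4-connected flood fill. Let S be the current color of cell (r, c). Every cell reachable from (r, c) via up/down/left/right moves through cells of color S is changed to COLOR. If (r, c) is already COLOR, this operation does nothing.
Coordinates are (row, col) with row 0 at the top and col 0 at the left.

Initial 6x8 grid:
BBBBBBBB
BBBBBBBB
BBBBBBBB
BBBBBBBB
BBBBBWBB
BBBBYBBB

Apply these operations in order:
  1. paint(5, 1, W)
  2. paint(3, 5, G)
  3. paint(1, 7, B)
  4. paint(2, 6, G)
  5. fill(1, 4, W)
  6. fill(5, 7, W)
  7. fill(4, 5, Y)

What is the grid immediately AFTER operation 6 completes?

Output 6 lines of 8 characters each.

After op 1 paint(5,1,W):
BBBBBBBB
BBBBBBBB
BBBBBBBB
BBBBBBBB
BBBBBWBB
BWBBYBBB
After op 2 paint(3,5,G):
BBBBBBBB
BBBBBBBB
BBBBBBBB
BBBBBGBB
BBBBBWBB
BWBBYBBB
After op 3 paint(1,7,B):
BBBBBBBB
BBBBBBBB
BBBBBBBB
BBBBBGBB
BBBBBWBB
BWBBYBBB
After op 4 paint(2,6,G):
BBBBBBBB
BBBBBBBB
BBBBBBGB
BBBBBGBB
BBBBBWBB
BWBBYBBB
After op 5 fill(1,4,W) [43 cells changed]:
WWWWWWWW
WWWWWWWW
WWWWWWGW
WWWWWGWW
WWWWWWWW
WWWWYWWW
After op 6 fill(5,7,W) [0 cells changed]:
WWWWWWWW
WWWWWWWW
WWWWWWGW
WWWWWGWW
WWWWWWWW
WWWWYWWW

Answer: WWWWWWWW
WWWWWWWW
WWWWWWGW
WWWWWGWW
WWWWWWWW
WWWWYWWW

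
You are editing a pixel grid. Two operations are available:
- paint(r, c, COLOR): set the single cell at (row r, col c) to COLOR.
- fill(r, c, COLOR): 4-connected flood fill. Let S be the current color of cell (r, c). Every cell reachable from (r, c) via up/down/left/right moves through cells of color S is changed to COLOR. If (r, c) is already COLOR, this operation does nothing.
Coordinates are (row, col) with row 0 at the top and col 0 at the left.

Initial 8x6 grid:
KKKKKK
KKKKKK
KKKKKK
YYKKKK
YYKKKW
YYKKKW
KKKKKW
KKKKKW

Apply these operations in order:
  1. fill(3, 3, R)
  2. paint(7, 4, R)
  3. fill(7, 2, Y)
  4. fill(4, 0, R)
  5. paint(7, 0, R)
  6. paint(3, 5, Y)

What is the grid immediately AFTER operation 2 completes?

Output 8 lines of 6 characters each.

After op 1 fill(3,3,R) [38 cells changed]:
RRRRRR
RRRRRR
RRRRRR
YYRRRR
YYRRRW
YYRRRW
RRRRRW
RRRRRW
After op 2 paint(7,4,R):
RRRRRR
RRRRRR
RRRRRR
YYRRRR
YYRRRW
YYRRRW
RRRRRW
RRRRRW

Answer: RRRRRR
RRRRRR
RRRRRR
YYRRRR
YYRRRW
YYRRRW
RRRRRW
RRRRRW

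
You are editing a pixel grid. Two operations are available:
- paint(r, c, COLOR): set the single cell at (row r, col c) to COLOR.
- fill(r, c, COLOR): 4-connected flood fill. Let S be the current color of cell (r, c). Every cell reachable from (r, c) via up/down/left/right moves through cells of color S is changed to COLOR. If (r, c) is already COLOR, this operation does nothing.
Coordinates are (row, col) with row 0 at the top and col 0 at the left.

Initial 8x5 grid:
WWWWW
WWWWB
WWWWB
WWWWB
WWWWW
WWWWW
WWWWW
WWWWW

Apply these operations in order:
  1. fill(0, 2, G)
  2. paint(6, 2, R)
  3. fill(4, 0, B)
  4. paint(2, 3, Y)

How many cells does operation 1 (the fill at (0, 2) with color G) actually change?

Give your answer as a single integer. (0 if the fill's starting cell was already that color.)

Answer: 37

Derivation:
After op 1 fill(0,2,G) [37 cells changed]:
GGGGG
GGGGB
GGGGB
GGGGB
GGGGG
GGGGG
GGGGG
GGGGG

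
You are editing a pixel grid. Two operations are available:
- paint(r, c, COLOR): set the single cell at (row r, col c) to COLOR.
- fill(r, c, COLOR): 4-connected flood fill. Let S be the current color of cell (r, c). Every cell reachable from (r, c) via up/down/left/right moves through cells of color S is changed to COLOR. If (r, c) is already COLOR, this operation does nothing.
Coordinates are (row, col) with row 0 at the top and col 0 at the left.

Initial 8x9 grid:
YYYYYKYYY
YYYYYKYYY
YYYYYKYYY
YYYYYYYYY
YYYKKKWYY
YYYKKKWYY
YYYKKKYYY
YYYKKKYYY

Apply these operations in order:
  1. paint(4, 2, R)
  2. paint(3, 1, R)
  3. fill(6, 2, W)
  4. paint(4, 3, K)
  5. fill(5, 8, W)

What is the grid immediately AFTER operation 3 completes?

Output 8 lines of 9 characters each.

Answer: WWWWWKWWW
WWWWWKWWW
WWWWWKWWW
WRWWWWWWW
WWRKKKWWW
WWWKKKWWW
WWWKKKWWW
WWWKKKWWW

Derivation:
After op 1 paint(4,2,R):
YYYYYKYYY
YYYYYKYYY
YYYYYKYYY
YYYYYYYYY
YYRKKKWYY
YYYKKKWYY
YYYKKKYYY
YYYKKKYYY
After op 2 paint(3,1,R):
YYYYYKYYY
YYYYYKYYY
YYYYYKYYY
YRYYYYYYY
YYRKKKWYY
YYYKKKWYY
YYYKKKYYY
YYYKKKYYY
After op 3 fill(6,2,W) [53 cells changed]:
WWWWWKWWW
WWWWWKWWW
WWWWWKWWW
WRWWWWWWW
WWRKKKWWW
WWWKKKWWW
WWWKKKWWW
WWWKKKWWW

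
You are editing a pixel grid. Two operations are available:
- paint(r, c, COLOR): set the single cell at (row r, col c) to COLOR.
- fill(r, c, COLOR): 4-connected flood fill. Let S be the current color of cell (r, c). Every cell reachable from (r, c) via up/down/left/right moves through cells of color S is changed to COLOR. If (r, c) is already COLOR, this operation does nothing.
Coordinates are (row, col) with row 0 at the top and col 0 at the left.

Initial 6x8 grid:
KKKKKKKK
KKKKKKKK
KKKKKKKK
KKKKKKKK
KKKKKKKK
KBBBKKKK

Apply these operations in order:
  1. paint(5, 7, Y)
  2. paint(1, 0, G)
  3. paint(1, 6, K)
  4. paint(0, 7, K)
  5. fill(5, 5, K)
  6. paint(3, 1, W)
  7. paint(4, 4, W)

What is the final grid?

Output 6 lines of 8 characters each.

After op 1 paint(5,7,Y):
KKKKKKKK
KKKKKKKK
KKKKKKKK
KKKKKKKK
KKKKKKKK
KBBBKKKY
After op 2 paint(1,0,G):
KKKKKKKK
GKKKKKKK
KKKKKKKK
KKKKKKKK
KKKKKKKK
KBBBKKKY
After op 3 paint(1,6,K):
KKKKKKKK
GKKKKKKK
KKKKKKKK
KKKKKKKK
KKKKKKKK
KBBBKKKY
After op 4 paint(0,7,K):
KKKKKKKK
GKKKKKKK
KKKKKKKK
KKKKKKKK
KKKKKKKK
KBBBKKKY
After op 5 fill(5,5,K) [0 cells changed]:
KKKKKKKK
GKKKKKKK
KKKKKKKK
KKKKKKKK
KKKKKKKK
KBBBKKKY
After op 6 paint(3,1,W):
KKKKKKKK
GKKKKKKK
KKKKKKKK
KWKKKKKK
KKKKKKKK
KBBBKKKY
After op 7 paint(4,4,W):
KKKKKKKK
GKKKKKKK
KKKKKKKK
KWKKKKKK
KKKKWKKK
KBBBKKKY

Answer: KKKKKKKK
GKKKKKKK
KKKKKKKK
KWKKKKKK
KKKKWKKK
KBBBKKKY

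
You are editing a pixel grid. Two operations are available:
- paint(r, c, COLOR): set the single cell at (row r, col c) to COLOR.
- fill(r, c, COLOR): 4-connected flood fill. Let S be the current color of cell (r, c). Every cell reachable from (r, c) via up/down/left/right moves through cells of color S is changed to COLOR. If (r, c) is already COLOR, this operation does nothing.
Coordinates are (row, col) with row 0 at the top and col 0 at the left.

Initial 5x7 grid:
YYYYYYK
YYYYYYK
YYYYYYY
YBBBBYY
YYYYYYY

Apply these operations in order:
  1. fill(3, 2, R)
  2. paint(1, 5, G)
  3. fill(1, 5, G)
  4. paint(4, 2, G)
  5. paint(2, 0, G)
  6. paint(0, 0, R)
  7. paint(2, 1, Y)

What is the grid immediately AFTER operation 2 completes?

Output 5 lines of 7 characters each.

Answer: YYYYYYK
YYYYYGK
YYYYYYY
YRRRRYY
YYYYYYY

Derivation:
After op 1 fill(3,2,R) [4 cells changed]:
YYYYYYK
YYYYYYK
YYYYYYY
YRRRRYY
YYYYYYY
After op 2 paint(1,5,G):
YYYYYYK
YYYYYGK
YYYYYYY
YRRRRYY
YYYYYYY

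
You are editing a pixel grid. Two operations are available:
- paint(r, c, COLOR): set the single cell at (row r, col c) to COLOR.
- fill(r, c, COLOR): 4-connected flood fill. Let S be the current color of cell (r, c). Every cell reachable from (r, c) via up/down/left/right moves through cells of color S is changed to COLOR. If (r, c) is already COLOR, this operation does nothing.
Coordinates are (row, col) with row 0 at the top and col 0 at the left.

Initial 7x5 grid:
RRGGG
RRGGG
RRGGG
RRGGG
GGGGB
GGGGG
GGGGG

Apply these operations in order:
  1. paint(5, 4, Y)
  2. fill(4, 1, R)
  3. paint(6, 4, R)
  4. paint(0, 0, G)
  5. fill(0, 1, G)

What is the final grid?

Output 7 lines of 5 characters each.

After op 1 paint(5,4,Y):
RRGGG
RRGGG
RRGGG
RRGGG
GGGGB
GGGGY
GGGGG
After op 2 fill(4,1,R) [25 cells changed]:
RRRRR
RRRRR
RRRRR
RRRRR
RRRRB
RRRRY
RRRRR
After op 3 paint(6,4,R):
RRRRR
RRRRR
RRRRR
RRRRR
RRRRB
RRRRY
RRRRR
After op 4 paint(0,0,G):
GRRRR
RRRRR
RRRRR
RRRRR
RRRRB
RRRRY
RRRRR
After op 5 fill(0,1,G) [32 cells changed]:
GGGGG
GGGGG
GGGGG
GGGGG
GGGGB
GGGGY
GGGGG

Answer: GGGGG
GGGGG
GGGGG
GGGGG
GGGGB
GGGGY
GGGGG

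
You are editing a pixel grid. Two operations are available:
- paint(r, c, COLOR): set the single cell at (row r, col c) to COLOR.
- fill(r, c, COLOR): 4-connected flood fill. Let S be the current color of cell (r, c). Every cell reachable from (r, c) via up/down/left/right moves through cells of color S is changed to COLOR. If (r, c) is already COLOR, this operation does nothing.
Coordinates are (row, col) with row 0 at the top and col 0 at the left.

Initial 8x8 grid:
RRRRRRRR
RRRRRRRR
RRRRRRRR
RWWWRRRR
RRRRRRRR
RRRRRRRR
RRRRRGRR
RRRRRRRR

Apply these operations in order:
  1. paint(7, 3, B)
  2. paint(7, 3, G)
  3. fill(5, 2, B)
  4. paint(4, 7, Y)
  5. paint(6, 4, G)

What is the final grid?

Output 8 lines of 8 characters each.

After op 1 paint(7,3,B):
RRRRRRRR
RRRRRRRR
RRRRRRRR
RWWWRRRR
RRRRRRRR
RRRRRRRR
RRRRRGRR
RRRBRRRR
After op 2 paint(7,3,G):
RRRRRRRR
RRRRRRRR
RRRRRRRR
RWWWRRRR
RRRRRRRR
RRRRRRRR
RRRRRGRR
RRRGRRRR
After op 3 fill(5,2,B) [59 cells changed]:
BBBBBBBB
BBBBBBBB
BBBBBBBB
BWWWBBBB
BBBBBBBB
BBBBBBBB
BBBBBGBB
BBBGBBBB
After op 4 paint(4,7,Y):
BBBBBBBB
BBBBBBBB
BBBBBBBB
BWWWBBBB
BBBBBBBY
BBBBBBBB
BBBBBGBB
BBBGBBBB
After op 5 paint(6,4,G):
BBBBBBBB
BBBBBBBB
BBBBBBBB
BWWWBBBB
BBBBBBBY
BBBBBBBB
BBBBGGBB
BBBGBBBB

Answer: BBBBBBBB
BBBBBBBB
BBBBBBBB
BWWWBBBB
BBBBBBBY
BBBBBBBB
BBBBGGBB
BBBGBBBB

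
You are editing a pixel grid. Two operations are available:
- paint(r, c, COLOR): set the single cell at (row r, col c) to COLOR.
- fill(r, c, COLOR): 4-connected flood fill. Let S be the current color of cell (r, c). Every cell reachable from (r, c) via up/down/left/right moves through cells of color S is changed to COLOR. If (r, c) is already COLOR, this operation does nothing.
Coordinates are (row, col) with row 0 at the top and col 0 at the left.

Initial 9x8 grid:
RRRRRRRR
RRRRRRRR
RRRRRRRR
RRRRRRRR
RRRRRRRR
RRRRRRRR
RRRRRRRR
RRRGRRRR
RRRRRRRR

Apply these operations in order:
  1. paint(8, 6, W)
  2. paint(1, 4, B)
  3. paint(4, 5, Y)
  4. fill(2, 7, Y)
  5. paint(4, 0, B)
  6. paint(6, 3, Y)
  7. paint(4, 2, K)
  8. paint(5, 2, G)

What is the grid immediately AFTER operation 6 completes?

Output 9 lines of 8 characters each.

Answer: YYYYYYYY
YYYYBYYY
YYYYYYYY
YYYYYYYY
BYYYYYYY
YYYYYYYY
YYYYYYYY
YYYGYYYY
YYYYYYWY

Derivation:
After op 1 paint(8,6,W):
RRRRRRRR
RRRRRRRR
RRRRRRRR
RRRRRRRR
RRRRRRRR
RRRRRRRR
RRRRRRRR
RRRGRRRR
RRRRRRWR
After op 2 paint(1,4,B):
RRRRRRRR
RRRRBRRR
RRRRRRRR
RRRRRRRR
RRRRRRRR
RRRRRRRR
RRRRRRRR
RRRGRRRR
RRRRRRWR
After op 3 paint(4,5,Y):
RRRRRRRR
RRRRBRRR
RRRRRRRR
RRRRRRRR
RRRRRYRR
RRRRRRRR
RRRRRRRR
RRRGRRRR
RRRRRRWR
After op 4 fill(2,7,Y) [68 cells changed]:
YYYYYYYY
YYYYBYYY
YYYYYYYY
YYYYYYYY
YYYYYYYY
YYYYYYYY
YYYYYYYY
YYYGYYYY
YYYYYYWY
After op 5 paint(4,0,B):
YYYYYYYY
YYYYBYYY
YYYYYYYY
YYYYYYYY
BYYYYYYY
YYYYYYYY
YYYYYYYY
YYYGYYYY
YYYYYYWY
After op 6 paint(6,3,Y):
YYYYYYYY
YYYYBYYY
YYYYYYYY
YYYYYYYY
BYYYYYYY
YYYYYYYY
YYYYYYYY
YYYGYYYY
YYYYYYWY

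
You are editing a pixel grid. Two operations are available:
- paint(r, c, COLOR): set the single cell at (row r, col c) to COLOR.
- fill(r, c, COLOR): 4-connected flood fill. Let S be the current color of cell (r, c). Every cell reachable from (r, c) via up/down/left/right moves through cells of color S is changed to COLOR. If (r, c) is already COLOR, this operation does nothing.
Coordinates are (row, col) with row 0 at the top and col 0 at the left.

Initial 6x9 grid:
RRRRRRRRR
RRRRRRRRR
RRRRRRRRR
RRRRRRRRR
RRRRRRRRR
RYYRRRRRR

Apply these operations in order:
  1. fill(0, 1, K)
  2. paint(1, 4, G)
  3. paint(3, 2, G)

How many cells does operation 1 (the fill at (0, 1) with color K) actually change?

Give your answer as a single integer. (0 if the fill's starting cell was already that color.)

Answer: 52

Derivation:
After op 1 fill(0,1,K) [52 cells changed]:
KKKKKKKKK
KKKKKKKKK
KKKKKKKKK
KKKKKKKKK
KKKKKKKKK
KYYKKKKKK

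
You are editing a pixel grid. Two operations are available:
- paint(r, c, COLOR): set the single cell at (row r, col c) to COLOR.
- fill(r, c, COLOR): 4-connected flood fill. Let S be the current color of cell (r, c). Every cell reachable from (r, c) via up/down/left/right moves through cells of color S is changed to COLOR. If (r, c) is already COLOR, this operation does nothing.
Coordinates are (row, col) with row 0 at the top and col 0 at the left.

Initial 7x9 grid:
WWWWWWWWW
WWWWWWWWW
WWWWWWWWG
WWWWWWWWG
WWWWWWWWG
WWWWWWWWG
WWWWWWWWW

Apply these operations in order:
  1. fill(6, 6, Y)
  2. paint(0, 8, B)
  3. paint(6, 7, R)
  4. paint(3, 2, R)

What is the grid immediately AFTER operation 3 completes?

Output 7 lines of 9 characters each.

After op 1 fill(6,6,Y) [59 cells changed]:
YYYYYYYYY
YYYYYYYYY
YYYYYYYYG
YYYYYYYYG
YYYYYYYYG
YYYYYYYYG
YYYYYYYYY
After op 2 paint(0,8,B):
YYYYYYYYB
YYYYYYYYY
YYYYYYYYG
YYYYYYYYG
YYYYYYYYG
YYYYYYYYG
YYYYYYYYY
After op 3 paint(6,7,R):
YYYYYYYYB
YYYYYYYYY
YYYYYYYYG
YYYYYYYYG
YYYYYYYYG
YYYYYYYYG
YYYYYYYRY

Answer: YYYYYYYYB
YYYYYYYYY
YYYYYYYYG
YYYYYYYYG
YYYYYYYYG
YYYYYYYYG
YYYYYYYRY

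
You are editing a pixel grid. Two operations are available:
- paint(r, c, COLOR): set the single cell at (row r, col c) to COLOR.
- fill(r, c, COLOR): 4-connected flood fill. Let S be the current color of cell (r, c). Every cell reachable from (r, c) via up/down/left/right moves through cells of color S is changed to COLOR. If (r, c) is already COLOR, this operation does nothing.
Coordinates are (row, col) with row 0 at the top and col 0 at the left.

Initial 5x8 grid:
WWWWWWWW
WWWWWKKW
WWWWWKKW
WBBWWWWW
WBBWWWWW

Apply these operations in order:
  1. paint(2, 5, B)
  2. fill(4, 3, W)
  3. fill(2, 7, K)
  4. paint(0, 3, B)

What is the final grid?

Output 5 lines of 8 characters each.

Answer: KKKBKKKK
KKKKKKKK
KKKKKBKK
KBBKKKKK
KBBKKKKK

Derivation:
After op 1 paint(2,5,B):
WWWWWWWW
WWWWWKKW
WWWWWBKW
WBBWWWWW
WBBWWWWW
After op 2 fill(4,3,W) [0 cells changed]:
WWWWWWWW
WWWWWKKW
WWWWWBKW
WBBWWWWW
WBBWWWWW
After op 3 fill(2,7,K) [32 cells changed]:
KKKKKKKK
KKKKKKKK
KKKKKBKK
KBBKKKKK
KBBKKKKK
After op 4 paint(0,3,B):
KKKBKKKK
KKKKKKKK
KKKKKBKK
KBBKKKKK
KBBKKKKK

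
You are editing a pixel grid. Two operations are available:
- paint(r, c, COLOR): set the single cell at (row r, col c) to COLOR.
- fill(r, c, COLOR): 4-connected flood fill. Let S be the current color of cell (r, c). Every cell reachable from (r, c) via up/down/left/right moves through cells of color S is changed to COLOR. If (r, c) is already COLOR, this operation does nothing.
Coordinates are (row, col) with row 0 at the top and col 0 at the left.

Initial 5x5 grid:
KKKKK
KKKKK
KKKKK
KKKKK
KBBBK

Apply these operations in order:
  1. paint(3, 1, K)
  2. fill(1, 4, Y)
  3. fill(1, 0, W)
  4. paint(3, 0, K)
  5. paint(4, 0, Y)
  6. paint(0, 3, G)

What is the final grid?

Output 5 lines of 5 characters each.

Answer: WWWGW
WWWWW
WWWWW
KWWWW
YBBBW

Derivation:
After op 1 paint(3,1,K):
KKKKK
KKKKK
KKKKK
KKKKK
KBBBK
After op 2 fill(1,4,Y) [22 cells changed]:
YYYYY
YYYYY
YYYYY
YYYYY
YBBBY
After op 3 fill(1,0,W) [22 cells changed]:
WWWWW
WWWWW
WWWWW
WWWWW
WBBBW
After op 4 paint(3,0,K):
WWWWW
WWWWW
WWWWW
KWWWW
WBBBW
After op 5 paint(4,0,Y):
WWWWW
WWWWW
WWWWW
KWWWW
YBBBW
After op 6 paint(0,3,G):
WWWGW
WWWWW
WWWWW
KWWWW
YBBBW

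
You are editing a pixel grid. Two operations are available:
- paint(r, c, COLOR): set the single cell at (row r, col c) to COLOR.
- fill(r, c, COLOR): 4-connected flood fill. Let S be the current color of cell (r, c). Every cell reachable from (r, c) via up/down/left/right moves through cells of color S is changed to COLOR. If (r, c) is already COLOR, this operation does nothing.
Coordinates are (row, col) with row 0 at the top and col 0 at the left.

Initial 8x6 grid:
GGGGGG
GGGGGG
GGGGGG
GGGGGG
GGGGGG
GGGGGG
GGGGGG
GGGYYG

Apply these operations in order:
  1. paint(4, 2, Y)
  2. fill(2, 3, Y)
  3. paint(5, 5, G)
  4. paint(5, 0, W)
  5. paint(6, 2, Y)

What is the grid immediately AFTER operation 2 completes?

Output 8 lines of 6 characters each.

Answer: YYYYYY
YYYYYY
YYYYYY
YYYYYY
YYYYYY
YYYYYY
YYYYYY
YYYYYY

Derivation:
After op 1 paint(4,2,Y):
GGGGGG
GGGGGG
GGGGGG
GGGGGG
GGYGGG
GGGGGG
GGGGGG
GGGYYG
After op 2 fill(2,3,Y) [45 cells changed]:
YYYYYY
YYYYYY
YYYYYY
YYYYYY
YYYYYY
YYYYYY
YYYYYY
YYYYYY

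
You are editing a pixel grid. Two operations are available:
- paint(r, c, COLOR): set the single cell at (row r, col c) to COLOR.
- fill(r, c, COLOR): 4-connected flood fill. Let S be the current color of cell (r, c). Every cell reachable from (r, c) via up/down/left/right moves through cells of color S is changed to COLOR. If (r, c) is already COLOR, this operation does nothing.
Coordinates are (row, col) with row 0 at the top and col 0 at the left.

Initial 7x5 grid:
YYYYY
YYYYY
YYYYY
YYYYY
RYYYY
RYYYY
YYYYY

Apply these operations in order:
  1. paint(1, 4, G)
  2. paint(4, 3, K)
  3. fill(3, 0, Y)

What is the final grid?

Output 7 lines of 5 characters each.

Answer: YYYYY
YYYYG
YYYYY
YYYYY
RYYKY
RYYYY
YYYYY

Derivation:
After op 1 paint(1,4,G):
YYYYY
YYYYG
YYYYY
YYYYY
RYYYY
RYYYY
YYYYY
After op 2 paint(4,3,K):
YYYYY
YYYYG
YYYYY
YYYYY
RYYKY
RYYYY
YYYYY
After op 3 fill(3,0,Y) [0 cells changed]:
YYYYY
YYYYG
YYYYY
YYYYY
RYYKY
RYYYY
YYYYY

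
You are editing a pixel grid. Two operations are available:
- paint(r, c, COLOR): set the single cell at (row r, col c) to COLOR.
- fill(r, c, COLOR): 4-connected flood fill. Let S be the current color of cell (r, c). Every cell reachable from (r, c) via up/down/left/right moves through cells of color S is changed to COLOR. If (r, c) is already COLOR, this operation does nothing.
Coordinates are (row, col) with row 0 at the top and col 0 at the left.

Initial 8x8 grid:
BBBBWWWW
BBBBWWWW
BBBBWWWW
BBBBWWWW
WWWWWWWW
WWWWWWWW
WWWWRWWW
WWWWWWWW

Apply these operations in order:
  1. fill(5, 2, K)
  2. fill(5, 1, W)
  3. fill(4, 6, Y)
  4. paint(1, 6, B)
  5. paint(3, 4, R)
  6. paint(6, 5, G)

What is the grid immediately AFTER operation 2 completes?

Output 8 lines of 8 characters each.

Answer: BBBBWWWW
BBBBWWWW
BBBBWWWW
BBBBWWWW
WWWWWWWW
WWWWWWWW
WWWWRWWW
WWWWWWWW

Derivation:
After op 1 fill(5,2,K) [47 cells changed]:
BBBBKKKK
BBBBKKKK
BBBBKKKK
BBBBKKKK
KKKKKKKK
KKKKKKKK
KKKKRKKK
KKKKKKKK
After op 2 fill(5,1,W) [47 cells changed]:
BBBBWWWW
BBBBWWWW
BBBBWWWW
BBBBWWWW
WWWWWWWW
WWWWWWWW
WWWWRWWW
WWWWWWWW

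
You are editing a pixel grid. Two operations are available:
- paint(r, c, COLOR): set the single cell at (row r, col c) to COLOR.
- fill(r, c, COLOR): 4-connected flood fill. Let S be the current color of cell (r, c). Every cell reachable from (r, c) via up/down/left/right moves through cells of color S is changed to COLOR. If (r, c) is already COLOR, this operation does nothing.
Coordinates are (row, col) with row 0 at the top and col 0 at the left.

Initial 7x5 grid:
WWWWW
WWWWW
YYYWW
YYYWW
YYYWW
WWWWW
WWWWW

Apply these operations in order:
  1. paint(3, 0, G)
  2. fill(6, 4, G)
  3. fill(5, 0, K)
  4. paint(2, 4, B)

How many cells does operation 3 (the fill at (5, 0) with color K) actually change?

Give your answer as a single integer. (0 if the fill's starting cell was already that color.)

After op 1 paint(3,0,G):
WWWWW
WWWWW
YYYWW
GYYWW
YYYWW
WWWWW
WWWWW
After op 2 fill(6,4,G) [26 cells changed]:
GGGGG
GGGGG
YYYGG
GYYGG
YYYGG
GGGGG
GGGGG
After op 3 fill(5,0,K) [26 cells changed]:
KKKKK
KKKKK
YYYKK
GYYKK
YYYKK
KKKKK
KKKKK

Answer: 26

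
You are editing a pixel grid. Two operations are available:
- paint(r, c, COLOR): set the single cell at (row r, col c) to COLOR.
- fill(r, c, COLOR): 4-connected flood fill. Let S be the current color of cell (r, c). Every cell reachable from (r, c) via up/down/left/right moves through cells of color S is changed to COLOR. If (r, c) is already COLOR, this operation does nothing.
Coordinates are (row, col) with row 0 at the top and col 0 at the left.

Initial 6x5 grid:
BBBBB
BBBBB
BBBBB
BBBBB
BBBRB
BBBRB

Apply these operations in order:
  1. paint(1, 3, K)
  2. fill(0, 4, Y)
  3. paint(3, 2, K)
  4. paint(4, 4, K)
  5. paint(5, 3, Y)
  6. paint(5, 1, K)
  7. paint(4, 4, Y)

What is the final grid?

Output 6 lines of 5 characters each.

After op 1 paint(1,3,K):
BBBBB
BBBKB
BBBBB
BBBBB
BBBRB
BBBRB
After op 2 fill(0,4,Y) [27 cells changed]:
YYYYY
YYYKY
YYYYY
YYYYY
YYYRY
YYYRY
After op 3 paint(3,2,K):
YYYYY
YYYKY
YYYYY
YYKYY
YYYRY
YYYRY
After op 4 paint(4,4,K):
YYYYY
YYYKY
YYYYY
YYKYY
YYYRK
YYYRY
After op 5 paint(5,3,Y):
YYYYY
YYYKY
YYYYY
YYKYY
YYYRK
YYYYY
After op 6 paint(5,1,K):
YYYYY
YYYKY
YYYYY
YYKYY
YYYRK
YKYYY
After op 7 paint(4,4,Y):
YYYYY
YYYKY
YYYYY
YYKYY
YYYRY
YKYYY

Answer: YYYYY
YYYKY
YYYYY
YYKYY
YYYRY
YKYYY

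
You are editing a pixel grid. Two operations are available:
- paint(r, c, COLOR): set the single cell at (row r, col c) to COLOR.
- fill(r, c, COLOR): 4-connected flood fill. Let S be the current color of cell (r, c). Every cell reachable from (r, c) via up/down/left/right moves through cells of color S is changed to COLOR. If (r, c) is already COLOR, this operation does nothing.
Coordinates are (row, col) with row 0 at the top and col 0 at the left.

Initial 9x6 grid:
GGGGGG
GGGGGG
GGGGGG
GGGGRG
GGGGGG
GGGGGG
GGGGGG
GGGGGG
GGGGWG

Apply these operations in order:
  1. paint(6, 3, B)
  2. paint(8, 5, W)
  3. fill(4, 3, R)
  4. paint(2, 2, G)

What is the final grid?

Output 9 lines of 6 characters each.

After op 1 paint(6,3,B):
GGGGGG
GGGGGG
GGGGGG
GGGGRG
GGGGGG
GGGGGG
GGGBGG
GGGGGG
GGGGWG
After op 2 paint(8,5,W):
GGGGGG
GGGGGG
GGGGGG
GGGGRG
GGGGGG
GGGGGG
GGGBGG
GGGGGG
GGGGWW
After op 3 fill(4,3,R) [50 cells changed]:
RRRRRR
RRRRRR
RRRRRR
RRRRRR
RRRRRR
RRRRRR
RRRBRR
RRRRRR
RRRRWW
After op 4 paint(2,2,G):
RRRRRR
RRRRRR
RRGRRR
RRRRRR
RRRRRR
RRRRRR
RRRBRR
RRRRRR
RRRRWW

Answer: RRRRRR
RRRRRR
RRGRRR
RRRRRR
RRRRRR
RRRRRR
RRRBRR
RRRRRR
RRRRWW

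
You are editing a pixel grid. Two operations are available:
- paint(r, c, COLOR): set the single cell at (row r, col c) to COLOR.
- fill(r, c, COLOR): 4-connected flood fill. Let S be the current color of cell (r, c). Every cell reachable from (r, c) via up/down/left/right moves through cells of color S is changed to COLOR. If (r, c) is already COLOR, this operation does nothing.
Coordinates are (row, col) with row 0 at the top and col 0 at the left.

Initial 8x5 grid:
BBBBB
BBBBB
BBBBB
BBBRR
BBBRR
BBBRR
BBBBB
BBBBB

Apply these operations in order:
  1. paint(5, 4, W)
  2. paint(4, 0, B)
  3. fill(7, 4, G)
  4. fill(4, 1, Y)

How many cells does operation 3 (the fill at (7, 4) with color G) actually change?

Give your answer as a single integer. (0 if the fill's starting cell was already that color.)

After op 1 paint(5,4,W):
BBBBB
BBBBB
BBBBB
BBBRR
BBBRR
BBBRW
BBBBB
BBBBB
After op 2 paint(4,0,B):
BBBBB
BBBBB
BBBBB
BBBRR
BBBRR
BBBRW
BBBBB
BBBBB
After op 3 fill(7,4,G) [34 cells changed]:
GGGGG
GGGGG
GGGGG
GGGRR
GGGRR
GGGRW
GGGGG
GGGGG

Answer: 34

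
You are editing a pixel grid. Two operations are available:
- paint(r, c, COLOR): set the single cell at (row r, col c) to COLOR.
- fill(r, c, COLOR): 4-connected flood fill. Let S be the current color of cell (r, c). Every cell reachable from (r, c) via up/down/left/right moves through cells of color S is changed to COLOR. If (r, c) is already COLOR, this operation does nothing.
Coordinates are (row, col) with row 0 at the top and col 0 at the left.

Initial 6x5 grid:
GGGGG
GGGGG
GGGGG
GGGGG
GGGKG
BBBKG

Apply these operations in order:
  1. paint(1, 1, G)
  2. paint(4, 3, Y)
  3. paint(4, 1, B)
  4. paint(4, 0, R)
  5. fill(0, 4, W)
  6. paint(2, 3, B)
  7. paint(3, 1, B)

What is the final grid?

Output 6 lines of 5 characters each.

After op 1 paint(1,1,G):
GGGGG
GGGGG
GGGGG
GGGGG
GGGKG
BBBKG
After op 2 paint(4,3,Y):
GGGGG
GGGGG
GGGGG
GGGGG
GGGYG
BBBKG
After op 3 paint(4,1,B):
GGGGG
GGGGG
GGGGG
GGGGG
GBGYG
BBBKG
After op 4 paint(4,0,R):
GGGGG
GGGGG
GGGGG
GGGGG
RBGYG
BBBKG
After op 5 fill(0,4,W) [23 cells changed]:
WWWWW
WWWWW
WWWWW
WWWWW
RBWYW
BBBKW
After op 6 paint(2,3,B):
WWWWW
WWWWW
WWWBW
WWWWW
RBWYW
BBBKW
After op 7 paint(3,1,B):
WWWWW
WWWWW
WWWBW
WBWWW
RBWYW
BBBKW

Answer: WWWWW
WWWWW
WWWBW
WBWWW
RBWYW
BBBKW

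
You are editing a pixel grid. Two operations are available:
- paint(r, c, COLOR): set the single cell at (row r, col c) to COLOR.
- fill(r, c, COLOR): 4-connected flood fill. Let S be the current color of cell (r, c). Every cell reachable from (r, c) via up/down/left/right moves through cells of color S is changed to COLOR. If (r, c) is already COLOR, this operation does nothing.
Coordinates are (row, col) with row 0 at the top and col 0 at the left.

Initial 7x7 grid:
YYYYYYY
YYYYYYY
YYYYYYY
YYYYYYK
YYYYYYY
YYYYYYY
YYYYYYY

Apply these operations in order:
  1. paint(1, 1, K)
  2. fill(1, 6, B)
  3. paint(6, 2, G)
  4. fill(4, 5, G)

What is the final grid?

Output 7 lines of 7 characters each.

Answer: GGGGGGG
GKGGGGG
GGGGGGG
GGGGGGK
GGGGGGG
GGGGGGG
GGGGGGG

Derivation:
After op 1 paint(1,1,K):
YYYYYYY
YKYYYYY
YYYYYYY
YYYYYYK
YYYYYYY
YYYYYYY
YYYYYYY
After op 2 fill(1,6,B) [47 cells changed]:
BBBBBBB
BKBBBBB
BBBBBBB
BBBBBBK
BBBBBBB
BBBBBBB
BBBBBBB
After op 3 paint(6,2,G):
BBBBBBB
BKBBBBB
BBBBBBB
BBBBBBK
BBBBBBB
BBBBBBB
BBGBBBB
After op 4 fill(4,5,G) [46 cells changed]:
GGGGGGG
GKGGGGG
GGGGGGG
GGGGGGK
GGGGGGG
GGGGGGG
GGGGGGG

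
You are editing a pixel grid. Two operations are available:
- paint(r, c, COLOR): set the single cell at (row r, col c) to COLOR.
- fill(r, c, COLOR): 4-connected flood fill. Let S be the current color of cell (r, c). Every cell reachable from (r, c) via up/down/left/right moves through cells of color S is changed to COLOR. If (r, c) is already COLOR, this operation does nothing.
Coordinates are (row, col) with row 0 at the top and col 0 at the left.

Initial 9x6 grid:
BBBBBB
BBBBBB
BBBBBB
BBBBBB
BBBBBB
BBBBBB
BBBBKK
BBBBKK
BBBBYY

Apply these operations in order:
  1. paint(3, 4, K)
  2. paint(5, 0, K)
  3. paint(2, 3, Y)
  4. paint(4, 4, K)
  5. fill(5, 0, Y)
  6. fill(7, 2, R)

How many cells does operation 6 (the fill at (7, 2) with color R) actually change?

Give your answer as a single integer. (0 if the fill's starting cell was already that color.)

Answer: 44

Derivation:
After op 1 paint(3,4,K):
BBBBBB
BBBBBB
BBBBBB
BBBBKB
BBBBBB
BBBBBB
BBBBKK
BBBBKK
BBBBYY
After op 2 paint(5,0,K):
BBBBBB
BBBBBB
BBBBBB
BBBBKB
BBBBBB
KBBBBB
BBBBKK
BBBBKK
BBBBYY
After op 3 paint(2,3,Y):
BBBBBB
BBBBBB
BBBYBB
BBBBKB
BBBBBB
KBBBBB
BBBBKK
BBBBKK
BBBBYY
After op 4 paint(4,4,K):
BBBBBB
BBBBBB
BBBYBB
BBBBKB
BBBBKB
KBBBBB
BBBBKK
BBBBKK
BBBBYY
After op 5 fill(5,0,Y) [1 cells changed]:
BBBBBB
BBBBBB
BBBYBB
BBBBKB
BBBBKB
YBBBBB
BBBBKK
BBBBKK
BBBBYY
After op 6 fill(7,2,R) [44 cells changed]:
RRRRRR
RRRRRR
RRRYRR
RRRRKR
RRRRKR
YRRRRR
RRRRKK
RRRRKK
RRRRYY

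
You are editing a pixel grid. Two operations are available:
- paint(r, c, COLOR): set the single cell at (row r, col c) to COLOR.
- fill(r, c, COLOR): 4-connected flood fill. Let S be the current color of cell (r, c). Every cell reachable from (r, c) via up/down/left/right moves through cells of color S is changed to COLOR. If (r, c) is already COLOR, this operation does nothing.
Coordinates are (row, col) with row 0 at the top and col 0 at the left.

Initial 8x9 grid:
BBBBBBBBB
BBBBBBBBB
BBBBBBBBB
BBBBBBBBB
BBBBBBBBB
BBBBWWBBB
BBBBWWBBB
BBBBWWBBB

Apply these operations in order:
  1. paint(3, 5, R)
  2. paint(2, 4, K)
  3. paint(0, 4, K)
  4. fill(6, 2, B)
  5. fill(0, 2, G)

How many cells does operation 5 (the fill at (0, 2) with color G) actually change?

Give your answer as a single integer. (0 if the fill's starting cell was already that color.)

After op 1 paint(3,5,R):
BBBBBBBBB
BBBBBBBBB
BBBBBBBBB
BBBBBRBBB
BBBBBBBBB
BBBBWWBBB
BBBBWWBBB
BBBBWWBBB
After op 2 paint(2,4,K):
BBBBBBBBB
BBBBBBBBB
BBBBKBBBB
BBBBBRBBB
BBBBBBBBB
BBBBWWBBB
BBBBWWBBB
BBBBWWBBB
After op 3 paint(0,4,K):
BBBBKBBBB
BBBBBBBBB
BBBBKBBBB
BBBBBRBBB
BBBBBBBBB
BBBBWWBBB
BBBBWWBBB
BBBBWWBBB
After op 4 fill(6,2,B) [0 cells changed]:
BBBBKBBBB
BBBBBBBBB
BBBBKBBBB
BBBBBRBBB
BBBBBBBBB
BBBBWWBBB
BBBBWWBBB
BBBBWWBBB
After op 5 fill(0,2,G) [63 cells changed]:
GGGGKGGGG
GGGGGGGGG
GGGGKGGGG
GGGGGRGGG
GGGGGGGGG
GGGGWWGGG
GGGGWWGGG
GGGGWWGGG

Answer: 63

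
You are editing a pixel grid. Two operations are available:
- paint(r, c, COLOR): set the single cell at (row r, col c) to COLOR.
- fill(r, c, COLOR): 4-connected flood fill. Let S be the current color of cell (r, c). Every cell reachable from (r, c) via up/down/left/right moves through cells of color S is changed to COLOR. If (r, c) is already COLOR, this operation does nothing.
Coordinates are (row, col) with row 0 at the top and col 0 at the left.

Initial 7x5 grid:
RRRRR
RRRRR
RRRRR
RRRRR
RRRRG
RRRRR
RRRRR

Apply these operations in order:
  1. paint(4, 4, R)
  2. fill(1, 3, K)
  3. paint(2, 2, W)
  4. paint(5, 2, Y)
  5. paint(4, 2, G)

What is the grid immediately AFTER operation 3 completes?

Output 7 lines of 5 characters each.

Answer: KKKKK
KKKKK
KKWKK
KKKKK
KKKKK
KKKKK
KKKKK

Derivation:
After op 1 paint(4,4,R):
RRRRR
RRRRR
RRRRR
RRRRR
RRRRR
RRRRR
RRRRR
After op 2 fill(1,3,K) [35 cells changed]:
KKKKK
KKKKK
KKKKK
KKKKK
KKKKK
KKKKK
KKKKK
After op 3 paint(2,2,W):
KKKKK
KKKKK
KKWKK
KKKKK
KKKKK
KKKKK
KKKKK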